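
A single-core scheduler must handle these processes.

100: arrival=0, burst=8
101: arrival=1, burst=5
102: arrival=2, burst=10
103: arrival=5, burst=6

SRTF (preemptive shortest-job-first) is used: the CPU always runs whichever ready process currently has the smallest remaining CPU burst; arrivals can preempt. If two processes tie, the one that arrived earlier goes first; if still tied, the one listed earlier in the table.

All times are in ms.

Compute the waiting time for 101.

Timeline: | 100 0-1 | 101 1-6 | 103 6-12 | 100 12-19 | 102 19-29 |
Completion: 100=19  101=6  102=29  103=12
Waiting(101) = turnaround − burst = 5 − 5 = 0

0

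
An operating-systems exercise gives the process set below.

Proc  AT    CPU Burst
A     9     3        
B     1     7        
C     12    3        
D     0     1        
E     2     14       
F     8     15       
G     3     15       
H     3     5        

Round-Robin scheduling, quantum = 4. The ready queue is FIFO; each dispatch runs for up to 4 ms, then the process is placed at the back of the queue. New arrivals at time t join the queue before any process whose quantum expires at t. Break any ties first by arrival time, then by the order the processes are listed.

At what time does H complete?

Timeline: | D 0-1 | B 1-5 | E 5-9 | G 9-13 | H 13-17 | B 17-20 | F 20-24 | A 24-27 | E 27-31 | C 31-34 | G 34-38 | H 38-39 | F 39-43 | E 43-47 | G 47-51 | F 51-55 | E 55-57 | G 57-60 | F 60-63 |
Completion: A=27  B=20  C=34  D=1  E=57  F=63  G=60  H=39
Turnaround (C−A): A=18  B=19  C=22  D=1  E=55  F=55  G=57  H=36

39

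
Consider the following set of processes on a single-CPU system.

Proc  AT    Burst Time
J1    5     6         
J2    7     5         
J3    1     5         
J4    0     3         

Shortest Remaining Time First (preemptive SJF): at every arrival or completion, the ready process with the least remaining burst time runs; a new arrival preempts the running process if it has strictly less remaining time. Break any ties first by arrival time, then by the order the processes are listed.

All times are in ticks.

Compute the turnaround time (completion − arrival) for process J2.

6

Gantt: | J4 0-3 | J3 3-8 | J2 8-13 | J1 13-19 |
Completion: J1=19  J2=13  J3=8  J4=3
Turnaround(J2) = completion − arrival = 13 − 7 = 6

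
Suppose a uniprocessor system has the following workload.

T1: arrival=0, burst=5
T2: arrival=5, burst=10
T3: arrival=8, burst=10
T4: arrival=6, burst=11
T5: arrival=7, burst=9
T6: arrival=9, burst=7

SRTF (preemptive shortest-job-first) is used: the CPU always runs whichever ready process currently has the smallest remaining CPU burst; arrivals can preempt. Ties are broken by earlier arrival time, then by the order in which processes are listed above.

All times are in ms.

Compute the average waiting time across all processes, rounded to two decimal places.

13.17

Timeline: | T1 0-5 | T2 5-15 | T6 15-22 | T5 22-31 | T3 31-41 | T4 41-52 |
Completion: T1=5  T2=15  T3=41  T4=52  T5=31  T6=22
Waiting times: T1=0, T2=0, T3=23, T4=35, T5=15, T6=6
Average waiting = (0+0+23+35+15+6) / 6 = 79/6 = 13.17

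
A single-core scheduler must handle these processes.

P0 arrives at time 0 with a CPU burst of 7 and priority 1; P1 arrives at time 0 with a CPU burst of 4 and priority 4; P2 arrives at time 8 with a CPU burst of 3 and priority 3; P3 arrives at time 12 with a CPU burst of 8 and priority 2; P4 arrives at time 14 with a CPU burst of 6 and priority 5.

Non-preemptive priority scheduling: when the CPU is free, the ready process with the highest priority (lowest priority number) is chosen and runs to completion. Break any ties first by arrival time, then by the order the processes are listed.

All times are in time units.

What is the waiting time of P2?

3

Gantt: | P0 0-7 | P1 7-11 | P2 11-14 | P3 14-22 | P4 22-28 |
Completion: P0=7  P1=11  P2=14  P3=22  P4=28
Waiting(P2) = turnaround − burst = 6 − 3 = 3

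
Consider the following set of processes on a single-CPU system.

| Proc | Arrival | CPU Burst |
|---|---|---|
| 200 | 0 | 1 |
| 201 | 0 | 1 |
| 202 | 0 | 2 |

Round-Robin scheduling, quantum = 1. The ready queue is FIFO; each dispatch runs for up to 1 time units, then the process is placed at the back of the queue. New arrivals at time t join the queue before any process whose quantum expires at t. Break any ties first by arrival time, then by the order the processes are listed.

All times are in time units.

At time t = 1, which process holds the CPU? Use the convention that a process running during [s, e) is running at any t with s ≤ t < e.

201

Schedule: | 200 0-1 | 201 1-2 | 202 2-4 |
Completion: 200=1  201=2  202=4
Turnaround (C−A): 200=1  201=2  202=4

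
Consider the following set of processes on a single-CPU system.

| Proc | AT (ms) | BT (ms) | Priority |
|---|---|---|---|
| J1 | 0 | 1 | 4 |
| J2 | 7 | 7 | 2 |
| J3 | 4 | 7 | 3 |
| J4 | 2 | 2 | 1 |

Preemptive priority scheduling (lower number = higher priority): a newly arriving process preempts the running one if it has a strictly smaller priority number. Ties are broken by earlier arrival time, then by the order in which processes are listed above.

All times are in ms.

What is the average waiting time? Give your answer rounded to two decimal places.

1.75

Timeline: | J1 0-1 | idle 1-2 | J4 2-4 | J3 4-7 | J2 7-14 | J3 14-18 |
Completion: J1=1  J2=14  J3=18  J4=4
Waiting times: J1=0, J2=0, J3=7, J4=0
Average waiting = (0+0+7+0) / 4 = 7/4 = 1.75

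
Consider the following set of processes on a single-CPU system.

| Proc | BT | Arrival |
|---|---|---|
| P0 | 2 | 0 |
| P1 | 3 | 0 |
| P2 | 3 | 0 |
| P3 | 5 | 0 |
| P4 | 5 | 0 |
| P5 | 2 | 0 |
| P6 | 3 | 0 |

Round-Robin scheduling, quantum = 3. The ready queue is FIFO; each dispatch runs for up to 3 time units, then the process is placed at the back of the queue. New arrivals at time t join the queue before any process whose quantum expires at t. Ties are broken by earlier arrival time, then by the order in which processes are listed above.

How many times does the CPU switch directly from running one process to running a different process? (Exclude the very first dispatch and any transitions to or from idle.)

8

Timeline: | P0 0-2 | P1 2-5 | P2 5-8 | P3 8-11 | P4 11-14 | P5 14-16 | P6 16-19 | P3 19-21 | P4 21-23 |
Completion: P0=2  P1=5  P2=8  P3=21  P4=23  P5=16  P6=19
Turnaround (C−A): P0=2  P1=5  P2=8  P3=21  P4=23  P5=16  P6=19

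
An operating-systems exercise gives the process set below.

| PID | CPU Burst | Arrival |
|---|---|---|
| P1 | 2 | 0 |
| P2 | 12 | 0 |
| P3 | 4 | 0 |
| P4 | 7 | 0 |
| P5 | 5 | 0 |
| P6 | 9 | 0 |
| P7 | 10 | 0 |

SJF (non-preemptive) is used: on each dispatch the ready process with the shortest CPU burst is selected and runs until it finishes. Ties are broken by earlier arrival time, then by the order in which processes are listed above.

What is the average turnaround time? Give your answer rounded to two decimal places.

Schedule: | P1 0-2 | P3 2-6 | P5 6-11 | P4 11-18 | P6 18-27 | P7 27-37 | P2 37-49 |
Completion: P1=2  P2=49  P3=6  P4=18  P5=11  P6=27  P7=37
Turnaround (C−A): P1=2  P2=49  P3=6  P4=18  P5=11  P6=27  P7=37
Turnaround times: P1=2, P2=49, P3=6, P4=18, P5=11, P6=27, P7=37
Average turnaround = (2+49+6+18+11+27+37) / 7 = 150/7 = 21.43

21.43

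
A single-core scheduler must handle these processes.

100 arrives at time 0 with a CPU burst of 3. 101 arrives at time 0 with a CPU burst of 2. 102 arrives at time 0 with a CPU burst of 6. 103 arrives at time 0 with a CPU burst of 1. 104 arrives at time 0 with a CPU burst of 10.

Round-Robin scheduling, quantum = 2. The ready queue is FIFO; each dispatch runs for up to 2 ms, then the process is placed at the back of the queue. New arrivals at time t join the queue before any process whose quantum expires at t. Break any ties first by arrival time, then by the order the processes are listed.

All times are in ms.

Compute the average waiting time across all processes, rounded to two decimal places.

7.40

Timeline: | 100 0-2 | 101 2-4 | 102 4-6 | 103 6-7 | 104 7-9 | 100 9-10 | 102 10-12 | 104 12-14 | 102 14-16 | 104 16-22 |
Completion: 100=10  101=4  102=16  103=7  104=22
Turnaround (C−A): 100=10  101=4  102=16  103=7  104=22
Waiting times: 100=7, 101=2, 102=10, 103=6, 104=12
Average waiting = (7+2+10+6+12) / 5 = 37/5 = 7.40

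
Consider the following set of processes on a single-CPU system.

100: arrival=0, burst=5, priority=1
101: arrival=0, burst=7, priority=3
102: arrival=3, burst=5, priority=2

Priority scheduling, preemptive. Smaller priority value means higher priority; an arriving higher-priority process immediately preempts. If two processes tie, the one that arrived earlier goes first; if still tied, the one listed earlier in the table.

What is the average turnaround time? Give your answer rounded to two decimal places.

Gantt: | 100 0-5 | 102 5-10 | 101 10-17 |
Completion: 100=5  101=17  102=10
Turnaround times: 100=5, 101=17, 102=7
Average turnaround = (5+17+7) / 3 = 29/3 = 9.67

9.67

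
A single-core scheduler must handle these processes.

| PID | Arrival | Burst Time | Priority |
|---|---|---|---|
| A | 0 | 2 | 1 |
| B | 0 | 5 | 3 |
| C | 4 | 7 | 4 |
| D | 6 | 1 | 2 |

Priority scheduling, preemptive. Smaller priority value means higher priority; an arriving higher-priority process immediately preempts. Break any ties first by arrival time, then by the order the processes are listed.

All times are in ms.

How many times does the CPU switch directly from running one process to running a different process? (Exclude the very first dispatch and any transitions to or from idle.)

Timeline: | A 0-2 | B 2-6 | D 6-7 | B 7-8 | C 8-15 |
Completion: A=2  B=8  C=15  D=7
Turnaround (C−A): A=2  B=8  C=11  D=1

4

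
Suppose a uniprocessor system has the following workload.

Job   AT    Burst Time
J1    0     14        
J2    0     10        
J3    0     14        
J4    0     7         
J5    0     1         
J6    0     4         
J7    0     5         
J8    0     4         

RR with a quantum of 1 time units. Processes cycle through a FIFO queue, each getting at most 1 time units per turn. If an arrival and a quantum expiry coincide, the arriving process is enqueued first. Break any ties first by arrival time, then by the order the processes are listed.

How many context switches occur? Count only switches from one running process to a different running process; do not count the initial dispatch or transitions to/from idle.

58

Timeline: | J1 0-1 | J2 1-2 | J3 2-3 | J4 3-4 | J5 4-5 | J6 5-6 | J7 6-7 | J8 7-8 | J1 8-9 | J2 9-10 | J3 10-11 | J4 11-12 | J6 12-13 | J7 13-14 | J8 14-15 | J1 15-16 | J2 16-17 | J3 17-18 | J4 18-19 | J6 19-20 | J7 20-21 | J8 21-22 | J1 22-23 | J2 23-24 | J3 24-25 | J4 25-26 | J6 26-27 | J7 27-28 | J8 28-29 | J1 29-30 | J2 30-31 | J3 31-32 | J4 32-33 | J7 33-34 | J1 34-35 | J2 35-36 | J3 36-37 | J4 37-38 | J1 38-39 | J2 39-40 | J3 40-41 | J4 41-42 | J1 42-43 | J2 43-44 | J3 44-45 | J1 45-46 | J2 46-47 | J3 47-48 | J1 48-49 | J2 49-50 | J3 50-51 | J1 51-52 | J3 52-53 | J1 53-54 | J3 54-55 | J1 55-56 | J3 56-57 | J1 57-58 | J3 58-59 |
Completion: J1=58  J2=50  J3=59  J4=42  J5=5  J6=27  J7=34  J8=29
Turnaround (C−A): J1=58  J2=50  J3=59  J4=42  J5=5  J6=27  J7=34  J8=29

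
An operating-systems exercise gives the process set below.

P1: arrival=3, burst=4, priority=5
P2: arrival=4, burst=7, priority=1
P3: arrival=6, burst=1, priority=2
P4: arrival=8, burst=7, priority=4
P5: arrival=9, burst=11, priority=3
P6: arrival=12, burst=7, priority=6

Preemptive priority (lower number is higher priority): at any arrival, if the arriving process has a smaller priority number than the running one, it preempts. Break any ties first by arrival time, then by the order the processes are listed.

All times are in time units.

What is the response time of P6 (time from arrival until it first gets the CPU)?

Gantt: | idle 0-3 | P1 3-4 | P2 4-11 | P3 11-12 | P5 12-23 | P4 23-30 | P1 30-33 | P6 33-40 |
Completion: P1=33  P2=11  P3=12  P4=30  P5=23  P6=40
Turnaround (C−A): P1=30  P2=7  P3=6  P4=22  P5=14  P6=28
Response(P6) = first start − arrival = 33 − 12 = 21

21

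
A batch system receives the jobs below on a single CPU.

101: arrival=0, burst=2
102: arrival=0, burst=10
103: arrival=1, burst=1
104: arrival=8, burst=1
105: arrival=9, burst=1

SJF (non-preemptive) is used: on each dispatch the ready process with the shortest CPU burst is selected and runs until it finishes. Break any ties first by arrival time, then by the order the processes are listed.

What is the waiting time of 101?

0

Timeline: | 101 0-2 | 103 2-3 | 102 3-13 | 104 13-14 | 105 14-15 |
Completion: 101=2  102=13  103=3  104=14  105=15
Waiting(101) = turnaround − burst = 2 − 2 = 0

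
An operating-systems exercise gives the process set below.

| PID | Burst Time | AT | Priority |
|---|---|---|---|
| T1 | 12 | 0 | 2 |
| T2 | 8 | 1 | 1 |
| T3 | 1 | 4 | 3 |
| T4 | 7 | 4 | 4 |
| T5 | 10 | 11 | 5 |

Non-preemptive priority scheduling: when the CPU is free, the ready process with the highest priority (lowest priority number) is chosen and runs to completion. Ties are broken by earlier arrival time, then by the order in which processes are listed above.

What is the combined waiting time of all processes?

Gantt: | T1 0-12 | T2 12-20 | T3 20-21 | T4 21-28 | T5 28-38 |
Completion: T1=12  T2=20  T3=21  T4=28  T5=38
Waiting = turnaround − burst: T1=0, T2=11, T3=16, T4=17, T5=17
Total waiting = 0 + 11 + 16 + 17 + 17 = 61

61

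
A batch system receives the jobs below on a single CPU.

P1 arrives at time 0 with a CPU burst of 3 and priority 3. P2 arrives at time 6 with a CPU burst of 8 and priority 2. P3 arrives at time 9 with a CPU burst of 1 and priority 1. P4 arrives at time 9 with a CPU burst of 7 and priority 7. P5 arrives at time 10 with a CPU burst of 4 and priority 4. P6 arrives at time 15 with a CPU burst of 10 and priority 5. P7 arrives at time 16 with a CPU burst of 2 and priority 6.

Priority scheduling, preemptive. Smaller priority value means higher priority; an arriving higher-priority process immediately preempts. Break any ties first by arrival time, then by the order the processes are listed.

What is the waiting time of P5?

5

Gantt: | P1 0-3 | idle 3-6 | P2 6-9 | P3 9-10 | P2 10-15 | P5 15-19 | P6 19-29 | P7 29-31 | P4 31-38 |
Completion: P1=3  P2=15  P3=10  P4=38  P5=19  P6=29  P7=31
Waiting(P5) = turnaround − burst = 9 − 4 = 5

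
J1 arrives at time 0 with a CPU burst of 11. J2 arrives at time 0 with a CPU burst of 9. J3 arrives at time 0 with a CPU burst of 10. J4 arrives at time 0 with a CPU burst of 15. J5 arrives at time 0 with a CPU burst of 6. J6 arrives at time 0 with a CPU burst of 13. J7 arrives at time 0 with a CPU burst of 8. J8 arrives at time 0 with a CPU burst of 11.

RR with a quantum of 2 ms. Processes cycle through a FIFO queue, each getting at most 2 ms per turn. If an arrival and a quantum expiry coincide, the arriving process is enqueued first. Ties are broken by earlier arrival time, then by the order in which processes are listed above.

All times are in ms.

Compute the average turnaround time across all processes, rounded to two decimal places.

69.00

Timeline: | J1 0-2 | J2 2-4 | J3 4-6 | J4 6-8 | J5 8-10 | J6 10-12 | J7 12-14 | J8 14-16 | J1 16-18 | J2 18-20 | J3 20-22 | J4 22-24 | J5 24-26 | J6 26-28 | J7 28-30 | J8 30-32 | J1 32-34 | J2 34-36 | J3 36-38 | J4 38-40 | J5 40-42 | J6 42-44 | J7 44-46 | J8 46-48 | J1 48-50 | J2 50-52 | J3 52-54 | J4 54-56 | J6 56-58 | J7 58-60 | J8 60-62 | J1 62-64 | J2 64-65 | J3 65-67 | J4 67-69 | J6 69-71 | J8 71-73 | J1 73-74 | J4 74-76 | J6 76-78 | J8 78-79 | J4 79-81 | J6 81-82 | J4 82-83 |
Completion: J1=74  J2=65  J3=67  J4=83  J5=42  J6=82  J7=60  J8=79
Turnaround (C−A): J1=74  J2=65  J3=67  J4=83  J5=42  J6=82  J7=60  J8=79
Turnaround times: J1=74, J2=65, J3=67, J4=83, J5=42, J6=82, J7=60, J8=79
Average turnaround = (74+65+67+83+42+82+60+79) / 8 = 552/8 = 69.00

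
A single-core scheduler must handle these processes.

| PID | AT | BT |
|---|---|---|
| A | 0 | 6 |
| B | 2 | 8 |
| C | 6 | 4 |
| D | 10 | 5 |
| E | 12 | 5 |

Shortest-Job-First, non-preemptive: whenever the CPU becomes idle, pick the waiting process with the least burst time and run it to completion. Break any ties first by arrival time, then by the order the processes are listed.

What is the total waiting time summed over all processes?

21

Gantt: | A 0-6 | C 6-10 | D 10-15 | E 15-20 | B 20-28 |
Completion: A=6  B=28  C=10  D=15  E=20
Turnaround (C−A): A=6  B=26  C=4  D=5  E=8
Waiting = turnaround − burst: A=0, B=18, C=0, D=0, E=3
Total waiting = 0 + 18 + 0 + 0 + 3 = 21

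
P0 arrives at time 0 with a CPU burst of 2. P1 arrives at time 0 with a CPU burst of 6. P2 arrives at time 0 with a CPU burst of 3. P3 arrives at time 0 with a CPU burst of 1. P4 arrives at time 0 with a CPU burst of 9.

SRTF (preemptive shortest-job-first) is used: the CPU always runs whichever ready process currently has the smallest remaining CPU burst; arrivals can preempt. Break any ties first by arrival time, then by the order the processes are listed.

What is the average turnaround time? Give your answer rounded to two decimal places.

Timeline: | P3 0-1 | P0 1-3 | P2 3-6 | P1 6-12 | P4 12-21 |
Completion: P0=3  P1=12  P2=6  P3=1  P4=21
Turnaround times: P0=3, P1=12, P2=6, P3=1, P4=21
Average turnaround = (3+12+6+1+21) / 5 = 43/5 = 8.60

8.60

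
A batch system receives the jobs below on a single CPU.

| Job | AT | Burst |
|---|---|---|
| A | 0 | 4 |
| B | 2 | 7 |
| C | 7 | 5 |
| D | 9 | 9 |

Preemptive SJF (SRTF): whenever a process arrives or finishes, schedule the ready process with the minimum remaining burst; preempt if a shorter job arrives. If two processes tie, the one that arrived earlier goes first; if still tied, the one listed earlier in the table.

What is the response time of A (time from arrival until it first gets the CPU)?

Schedule: | A 0-4 | B 4-11 | C 11-16 | D 16-25 |
Completion: A=4  B=11  C=16  D=25
Response(A) = first start − arrival = 0 − 0 = 0

0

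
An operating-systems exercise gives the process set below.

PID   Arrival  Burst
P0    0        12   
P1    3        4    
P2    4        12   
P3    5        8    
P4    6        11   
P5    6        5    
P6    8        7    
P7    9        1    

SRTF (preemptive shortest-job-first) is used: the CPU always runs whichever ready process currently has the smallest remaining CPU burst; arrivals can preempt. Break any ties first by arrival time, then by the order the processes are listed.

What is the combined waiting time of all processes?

122

Schedule: | P0 0-3 | P1 3-7 | P5 7-9 | P7 9-10 | P5 10-13 | P6 13-20 | P3 20-28 | P0 28-37 | P4 37-48 | P2 48-60 |
Completion: P0=37  P1=7  P2=60  P3=28  P4=48  P5=13  P6=20  P7=10
Turnaround (C−A): P0=37  P1=4  P2=56  P3=23  P4=42  P5=7  P6=12  P7=1
Waiting = turnaround − burst: P0=25, P1=0, P2=44, P3=15, P4=31, P5=2, P6=5, P7=0
Total waiting = 25 + 0 + 44 + 15 + 31 + 2 + 5 + 0 = 122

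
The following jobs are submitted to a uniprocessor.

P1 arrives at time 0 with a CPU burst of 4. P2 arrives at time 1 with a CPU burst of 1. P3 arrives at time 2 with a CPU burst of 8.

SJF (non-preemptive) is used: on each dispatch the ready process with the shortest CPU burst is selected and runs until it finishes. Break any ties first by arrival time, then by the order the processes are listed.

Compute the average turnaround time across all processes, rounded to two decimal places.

6.33

Timeline: | P1 0-4 | P2 4-5 | P3 5-13 |
Completion: P1=4  P2=5  P3=13
Turnaround (C−A): P1=4  P2=4  P3=11
Turnaround times: P1=4, P2=4, P3=11
Average turnaround = (4+4+11) / 3 = 19/3 = 6.33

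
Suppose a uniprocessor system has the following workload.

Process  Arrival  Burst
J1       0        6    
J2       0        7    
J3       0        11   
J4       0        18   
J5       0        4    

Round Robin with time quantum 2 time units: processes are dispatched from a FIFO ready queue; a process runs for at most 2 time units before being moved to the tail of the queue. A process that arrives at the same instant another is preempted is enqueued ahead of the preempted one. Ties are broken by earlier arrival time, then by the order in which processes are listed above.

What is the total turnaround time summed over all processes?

155

Gantt: | J1 0-2 | J2 2-4 | J3 4-6 | J4 6-8 | J5 8-10 | J1 10-12 | J2 12-14 | J3 14-16 | J4 16-18 | J5 18-20 | J1 20-22 | J2 22-24 | J3 24-26 | J4 26-28 | J2 28-29 | J3 29-31 | J4 31-33 | J3 33-35 | J4 35-37 | J3 37-38 | J4 38-46 |
Completion: J1=22  J2=29  J3=38  J4=46  J5=20
Turnaround = completion − arrival: J1=22, J2=29, J3=38, J4=46, J5=20
Total turnaround = 22 + 29 + 38 + 46 + 20 = 155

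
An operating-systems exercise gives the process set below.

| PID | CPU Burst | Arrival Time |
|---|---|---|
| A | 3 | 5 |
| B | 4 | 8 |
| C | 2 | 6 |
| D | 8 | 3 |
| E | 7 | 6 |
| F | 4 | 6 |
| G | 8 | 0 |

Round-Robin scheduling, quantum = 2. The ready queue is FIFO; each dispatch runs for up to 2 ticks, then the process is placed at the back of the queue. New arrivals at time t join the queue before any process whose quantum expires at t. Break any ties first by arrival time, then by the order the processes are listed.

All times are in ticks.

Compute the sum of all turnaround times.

152

Schedule: | G 0-4 | D 4-6 | G 6-8 | A 8-10 | C 10-12 | E 12-14 | F 14-16 | D 16-18 | B 18-20 | G 20-22 | A 22-23 | E 23-25 | F 25-27 | D 27-29 | B 29-31 | E 31-33 | D 33-35 | E 35-36 |
Completion: A=23  B=31  C=12  D=35  E=36  F=27  G=22
Turnaround = completion − arrival: A=18, B=23, C=6, D=32, E=30, F=21, G=22
Total turnaround = 18 + 23 + 6 + 32 + 30 + 21 + 22 = 152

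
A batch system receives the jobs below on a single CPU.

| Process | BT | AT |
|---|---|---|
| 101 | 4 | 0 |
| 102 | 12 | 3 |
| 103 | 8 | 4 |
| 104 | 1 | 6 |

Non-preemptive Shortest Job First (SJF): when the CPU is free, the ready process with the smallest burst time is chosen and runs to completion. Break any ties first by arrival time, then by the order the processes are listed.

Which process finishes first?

101

Timeline: | 101 0-4 | 103 4-12 | 104 12-13 | 102 13-25 |
Completion: 101=4  102=25  103=12  104=13
Turnaround (C−A): 101=4  102=22  103=8  104=7
Finish order: 101 → 103 → 104 → 102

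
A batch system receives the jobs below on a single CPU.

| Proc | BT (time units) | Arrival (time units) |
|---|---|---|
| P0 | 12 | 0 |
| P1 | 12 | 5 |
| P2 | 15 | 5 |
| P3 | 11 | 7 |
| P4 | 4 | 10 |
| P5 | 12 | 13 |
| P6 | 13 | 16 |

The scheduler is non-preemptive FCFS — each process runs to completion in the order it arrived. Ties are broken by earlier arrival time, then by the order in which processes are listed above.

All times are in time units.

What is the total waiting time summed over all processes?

Schedule: | P0 0-12 | P1 12-24 | P2 24-39 | P3 39-50 | P4 50-54 | P5 54-66 | P6 66-79 |
Completion: P0=12  P1=24  P2=39  P3=50  P4=54  P5=66  P6=79
Turnaround (C−A): P0=12  P1=19  P2=34  P3=43  P4=44  P5=53  P6=63
Waiting = turnaround − burst: P0=0, P1=7, P2=19, P3=32, P4=40, P5=41, P6=50
Total waiting = 0 + 7 + 19 + 32 + 40 + 41 + 50 = 189

189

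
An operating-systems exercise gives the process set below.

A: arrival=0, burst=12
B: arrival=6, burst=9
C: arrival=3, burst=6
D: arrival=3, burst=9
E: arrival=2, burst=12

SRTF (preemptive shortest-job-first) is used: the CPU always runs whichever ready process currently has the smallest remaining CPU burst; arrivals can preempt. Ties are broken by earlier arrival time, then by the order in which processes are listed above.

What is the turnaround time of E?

Gantt: | A 0-3 | C 3-9 | A 9-18 | D 18-27 | B 27-36 | E 36-48 |
Completion: A=18  B=36  C=9  D=27  E=48
Turnaround (C−A): A=18  B=30  C=6  D=24  E=46
Turnaround(E) = completion − arrival = 48 − 2 = 46

46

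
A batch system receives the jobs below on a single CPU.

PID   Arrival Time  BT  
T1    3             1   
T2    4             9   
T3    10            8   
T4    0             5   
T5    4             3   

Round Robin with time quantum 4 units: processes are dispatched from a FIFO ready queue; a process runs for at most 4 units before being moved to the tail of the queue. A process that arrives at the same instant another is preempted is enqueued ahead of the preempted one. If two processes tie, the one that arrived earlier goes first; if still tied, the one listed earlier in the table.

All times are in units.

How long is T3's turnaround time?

16

Schedule: | T4 0-4 | T1 4-5 | T2 5-9 | T5 9-12 | T4 12-13 | T2 13-17 | T3 17-21 | T2 21-22 | T3 22-26 |
Completion: T1=5  T2=22  T3=26  T4=13  T5=12
Turnaround (C−A): T1=2  T2=18  T3=16  T4=13  T5=8
Turnaround(T3) = completion − arrival = 26 − 10 = 16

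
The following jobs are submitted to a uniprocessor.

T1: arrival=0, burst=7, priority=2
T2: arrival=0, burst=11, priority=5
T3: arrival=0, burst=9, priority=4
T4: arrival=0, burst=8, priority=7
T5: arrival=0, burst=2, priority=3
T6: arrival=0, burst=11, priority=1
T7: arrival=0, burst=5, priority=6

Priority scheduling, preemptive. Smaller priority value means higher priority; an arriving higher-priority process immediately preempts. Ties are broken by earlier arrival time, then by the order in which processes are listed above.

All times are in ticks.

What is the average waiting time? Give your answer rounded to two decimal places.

Gantt: | T6 0-11 | T1 11-18 | T5 18-20 | T3 20-29 | T2 29-40 | T7 40-45 | T4 45-53 |
Completion: T1=18  T2=40  T3=29  T4=53  T5=20  T6=11  T7=45
Turnaround (C−A): T1=18  T2=40  T3=29  T4=53  T5=20  T6=11  T7=45
Waiting times: T1=11, T2=29, T3=20, T4=45, T5=18, T6=0, T7=40
Average waiting = (11+29+20+45+18+0+40) / 7 = 163/7 = 23.29

23.29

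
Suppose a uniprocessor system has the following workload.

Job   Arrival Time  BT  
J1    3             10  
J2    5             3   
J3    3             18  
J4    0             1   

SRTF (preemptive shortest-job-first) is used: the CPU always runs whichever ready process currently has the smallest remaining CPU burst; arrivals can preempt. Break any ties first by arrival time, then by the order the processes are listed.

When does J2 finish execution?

8

Gantt: | J4 0-1 | idle 1-3 | J1 3-5 | J2 5-8 | J1 8-16 | J3 16-34 |
Completion: J1=16  J2=8  J3=34  J4=1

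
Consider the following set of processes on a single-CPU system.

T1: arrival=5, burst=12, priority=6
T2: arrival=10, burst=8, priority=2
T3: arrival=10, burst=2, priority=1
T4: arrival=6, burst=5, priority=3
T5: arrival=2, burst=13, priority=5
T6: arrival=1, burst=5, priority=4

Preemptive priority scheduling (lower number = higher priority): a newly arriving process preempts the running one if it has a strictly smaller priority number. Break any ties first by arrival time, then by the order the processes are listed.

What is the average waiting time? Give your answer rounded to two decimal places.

10.00

Schedule: | idle 0-1 | T6 1-6 | T4 6-10 | T3 10-12 | T2 12-20 | T4 20-21 | T5 21-34 | T1 34-46 |
Completion: T1=46  T2=20  T3=12  T4=21  T5=34  T6=6
Turnaround (C−A): T1=41  T2=10  T3=2  T4=15  T5=32  T6=5
Waiting times: T1=29, T2=2, T3=0, T4=10, T5=19, T6=0
Average waiting = (29+2+0+10+19+0) / 6 = 60/6 = 10.00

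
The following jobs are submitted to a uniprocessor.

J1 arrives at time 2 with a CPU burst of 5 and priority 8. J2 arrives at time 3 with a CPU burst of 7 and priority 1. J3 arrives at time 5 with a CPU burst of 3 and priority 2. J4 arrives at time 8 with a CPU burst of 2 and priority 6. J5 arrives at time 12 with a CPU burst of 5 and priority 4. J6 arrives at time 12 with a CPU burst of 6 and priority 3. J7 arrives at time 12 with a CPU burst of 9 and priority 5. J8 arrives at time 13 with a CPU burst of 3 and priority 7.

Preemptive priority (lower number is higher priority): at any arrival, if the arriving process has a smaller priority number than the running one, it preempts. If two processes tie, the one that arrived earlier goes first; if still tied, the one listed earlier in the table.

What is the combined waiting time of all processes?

Schedule: | idle 0-2 | J1 2-3 | J2 3-10 | J3 10-13 | J6 13-19 | J5 19-24 | J7 24-33 | J4 33-35 | J8 35-38 | J1 38-42 |
Completion: J1=42  J2=10  J3=13  J4=35  J5=24  J6=19  J7=33  J8=38
Waiting = turnaround − burst: J1=35, J2=0, J3=5, J4=25, J5=7, J6=1, J7=12, J8=22
Total waiting = 35 + 0 + 5 + 25 + 7 + 1 + 12 + 22 = 107

107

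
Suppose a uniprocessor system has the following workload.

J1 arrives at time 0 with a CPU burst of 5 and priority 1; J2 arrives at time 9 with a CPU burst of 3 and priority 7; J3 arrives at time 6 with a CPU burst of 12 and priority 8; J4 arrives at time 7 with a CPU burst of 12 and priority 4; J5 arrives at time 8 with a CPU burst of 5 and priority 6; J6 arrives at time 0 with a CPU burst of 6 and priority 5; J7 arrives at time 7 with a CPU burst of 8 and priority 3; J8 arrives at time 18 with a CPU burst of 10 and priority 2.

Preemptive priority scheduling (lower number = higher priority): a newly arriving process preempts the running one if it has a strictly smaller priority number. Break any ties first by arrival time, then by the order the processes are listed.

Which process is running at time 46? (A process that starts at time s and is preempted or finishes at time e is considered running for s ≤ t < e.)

Gantt: | J1 0-5 | J6 5-7 | J7 7-15 | J4 15-18 | J8 18-28 | J4 28-37 | J6 37-41 | J5 41-46 | J2 46-49 | J3 49-61 |
Completion: J1=5  J2=49  J3=61  J4=37  J5=46  J6=41  J7=15  J8=28
Turnaround (C−A): J1=5  J2=40  J3=55  J4=30  J5=38  J6=41  J7=8  J8=10

J2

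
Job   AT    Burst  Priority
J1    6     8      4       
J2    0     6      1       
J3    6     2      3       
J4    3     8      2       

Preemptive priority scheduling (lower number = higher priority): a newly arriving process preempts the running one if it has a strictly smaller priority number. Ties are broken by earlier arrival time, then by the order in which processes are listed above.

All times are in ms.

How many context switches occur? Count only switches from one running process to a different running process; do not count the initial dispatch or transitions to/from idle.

Schedule: | J2 0-6 | J4 6-14 | J3 14-16 | J1 16-24 |
Completion: J1=24  J2=6  J3=16  J4=14
Turnaround (C−A): J1=18  J2=6  J3=10  J4=11

3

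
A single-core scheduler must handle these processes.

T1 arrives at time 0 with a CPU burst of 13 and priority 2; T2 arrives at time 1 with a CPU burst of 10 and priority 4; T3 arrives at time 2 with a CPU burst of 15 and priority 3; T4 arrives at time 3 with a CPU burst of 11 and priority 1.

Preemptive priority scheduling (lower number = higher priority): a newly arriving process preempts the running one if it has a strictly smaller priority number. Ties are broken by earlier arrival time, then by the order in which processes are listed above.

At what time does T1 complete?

24

Schedule: | T1 0-3 | T4 3-14 | T1 14-24 | T3 24-39 | T2 39-49 |
Completion: T1=24  T2=49  T3=39  T4=14
Turnaround (C−A): T1=24  T2=48  T3=37  T4=11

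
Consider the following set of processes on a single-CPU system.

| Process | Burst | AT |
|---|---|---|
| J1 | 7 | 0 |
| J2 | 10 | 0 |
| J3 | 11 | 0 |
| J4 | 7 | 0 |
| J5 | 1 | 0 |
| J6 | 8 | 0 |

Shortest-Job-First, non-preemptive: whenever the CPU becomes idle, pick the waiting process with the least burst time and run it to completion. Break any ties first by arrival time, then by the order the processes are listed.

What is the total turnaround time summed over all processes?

124

Gantt: | J5 0-1 | J1 1-8 | J4 8-15 | J6 15-23 | J2 23-33 | J3 33-44 |
Completion: J1=8  J2=33  J3=44  J4=15  J5=1  J6=23
Turnaround (C−A): J1=8  J2=33  J3=44  J4=15  J5=1  J6=23
Turnaround = completion − arrival: J1=8, J2=33, J3=44, J4=15, J5=1, J6=23
Total turnaround = 8 + 33 + 44 + 15 + 1 + 23 = 124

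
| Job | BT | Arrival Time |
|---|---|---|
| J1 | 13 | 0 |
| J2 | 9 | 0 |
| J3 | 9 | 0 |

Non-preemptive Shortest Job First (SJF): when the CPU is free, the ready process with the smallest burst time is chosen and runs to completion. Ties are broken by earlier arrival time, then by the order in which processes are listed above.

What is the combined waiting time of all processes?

27

Schedule: | J2 0-9 | J3 9-18 | J1 18-31 |
Completion: J1=31  J2=9  J3=18
Turnaround (C−A): J1=31  J2=9  J3=18
Waiting = turnaround − burst: J1=18, J2=0, J3=9
Total waiting = 18 + 0 + 9 = 27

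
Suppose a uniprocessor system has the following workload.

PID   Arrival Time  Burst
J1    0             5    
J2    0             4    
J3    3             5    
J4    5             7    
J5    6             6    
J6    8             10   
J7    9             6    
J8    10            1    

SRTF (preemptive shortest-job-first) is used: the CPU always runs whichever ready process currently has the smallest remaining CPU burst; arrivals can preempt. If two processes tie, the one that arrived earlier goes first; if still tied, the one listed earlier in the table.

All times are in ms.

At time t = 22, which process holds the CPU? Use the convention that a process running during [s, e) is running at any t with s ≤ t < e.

J7

Timeline: | J2 0-4 | J1 4-9 | J3 9-10 | J8 10-11 | J3 11-15 | J5 15-21 | J7 21-27 | J4 27-34 | J6 34-44 |
Completion: J1=9  J2=4  J3=15  J4=34  J5=21  J6=44  J7=27  J8=11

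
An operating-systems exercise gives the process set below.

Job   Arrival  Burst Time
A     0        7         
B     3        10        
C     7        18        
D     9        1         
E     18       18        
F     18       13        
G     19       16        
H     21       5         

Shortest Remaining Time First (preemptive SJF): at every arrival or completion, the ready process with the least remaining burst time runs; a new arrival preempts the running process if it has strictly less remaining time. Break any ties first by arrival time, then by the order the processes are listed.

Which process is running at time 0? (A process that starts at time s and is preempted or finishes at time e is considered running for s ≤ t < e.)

Gantt: | A 0-7 | B 7-9 | D 9-10 | B 10-18 | F 18-21 | H 21-26 | F 26-36 | G 36-52 | C 52-70 | E 70-88 |
Completion: A=7  B=18  C=70  D=10  E=88  F=36  G=52  H=26
Turnaround (C−A): A=7  B=15  C=63  D=1  E=70  F=18  G=33  H=5

A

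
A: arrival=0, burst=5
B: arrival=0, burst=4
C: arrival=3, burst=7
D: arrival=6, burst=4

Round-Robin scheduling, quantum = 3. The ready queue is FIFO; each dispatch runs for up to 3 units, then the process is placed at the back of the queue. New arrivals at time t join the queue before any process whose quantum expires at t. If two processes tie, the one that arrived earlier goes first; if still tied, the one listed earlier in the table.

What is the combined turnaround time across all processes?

Schedule: | A 0-3 | B 3-6 | C 6-9 | A 9-11 | D 11-14 | B 14-15 | C 15-18 | D 18-19 | C 19-20 |
Completion: A=11  B=15  C=20  D=19
Turnaround (C−A): A=11  B=15  C=17  D=13
Turnaround = completion − arrival: A=11, B=15, C=17, D=13
Total turnaround = 11 + 15 + 17 + 13 = 56

56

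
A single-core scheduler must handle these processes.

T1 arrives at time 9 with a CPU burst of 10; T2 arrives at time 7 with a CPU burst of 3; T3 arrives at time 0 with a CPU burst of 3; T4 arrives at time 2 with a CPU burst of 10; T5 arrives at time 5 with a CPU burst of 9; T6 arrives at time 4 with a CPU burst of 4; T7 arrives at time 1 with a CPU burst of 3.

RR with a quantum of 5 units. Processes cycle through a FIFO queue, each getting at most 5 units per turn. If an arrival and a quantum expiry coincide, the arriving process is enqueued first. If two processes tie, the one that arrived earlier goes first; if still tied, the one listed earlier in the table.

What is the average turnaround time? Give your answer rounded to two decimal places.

18.71

Schedule: | T3 0-3 | T7 3-6 | T4 6-11 | T6 11-15 | T5 15-20 | T2 20-23 | T1 23-28 | T4 28-33 | T5 33-37 | T1 37-42 |
Completion: T1=42  T2=23  T3=3  T4=33  T5=37  T6=15  T7=6
Turnaround (C−A): T1=33  T2=16  T3=3  T4=31  T5=32  T6=11  T7=5
Turnaround times: T1=33, T2=16, T3=3, T4=31, T5=32, T6=11, T7=5
Average turnaround = (33+16+3+31+32+11+5) / 7 = 131/7 = 18.71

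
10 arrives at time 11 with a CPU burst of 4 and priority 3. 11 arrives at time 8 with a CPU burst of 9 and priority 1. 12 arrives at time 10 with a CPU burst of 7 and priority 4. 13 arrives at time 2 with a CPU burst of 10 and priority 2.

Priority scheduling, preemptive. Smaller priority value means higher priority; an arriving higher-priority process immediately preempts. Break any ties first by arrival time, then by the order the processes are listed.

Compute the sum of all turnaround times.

Timeline: | idle 0-2 | 13 2-8 | 11 8-17 | 13 17-21 | 10 21-25 | 12 25-32 |
Completion: 10=25  11=17  12=32  13=21
Turnaround (C−A): 10=14  11=9  12=22  13=19
Turnaround = completion − arrival: 10=14, 11=9, 12=22, 13=19
Total turnaround = 14 + 9 + 22 + 19 = 64

64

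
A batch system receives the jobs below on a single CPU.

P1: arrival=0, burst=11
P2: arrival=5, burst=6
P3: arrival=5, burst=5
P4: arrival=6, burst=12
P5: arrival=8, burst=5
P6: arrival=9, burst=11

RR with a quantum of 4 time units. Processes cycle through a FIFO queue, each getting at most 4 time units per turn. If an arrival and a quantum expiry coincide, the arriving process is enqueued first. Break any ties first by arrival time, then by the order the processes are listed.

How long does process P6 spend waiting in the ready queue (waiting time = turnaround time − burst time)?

Timeline: | P1 0-8 | P2 8-12 | P3 12-16 | P4 16-20 | P5 20-24 | P1 24-27 | P6 27-31 | P2 31-33 | P3 33-34 | P4 34-38 | P5 38-39 | P6 39-43 | P4 43-47 | P6 47-50 |
Completion: P1=27  P2=33  P3=34  P4=47  P5=39  P6=50
Waiting(P6) = turnaround − burst = 41 − 11 = 30

30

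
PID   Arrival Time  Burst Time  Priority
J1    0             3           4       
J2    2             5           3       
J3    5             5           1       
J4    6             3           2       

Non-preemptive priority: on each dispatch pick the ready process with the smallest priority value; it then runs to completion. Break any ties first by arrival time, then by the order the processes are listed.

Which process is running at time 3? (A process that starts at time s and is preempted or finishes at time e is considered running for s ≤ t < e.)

Schedule: | J1 0-3 | J2 3-8 | J3 8-13 | J4 13-16 |
Completion: J1=3  J2=8  J3=13  J4=16
Turnaround (C−A): J1=3  J2=6  J3=8  J4=10

J2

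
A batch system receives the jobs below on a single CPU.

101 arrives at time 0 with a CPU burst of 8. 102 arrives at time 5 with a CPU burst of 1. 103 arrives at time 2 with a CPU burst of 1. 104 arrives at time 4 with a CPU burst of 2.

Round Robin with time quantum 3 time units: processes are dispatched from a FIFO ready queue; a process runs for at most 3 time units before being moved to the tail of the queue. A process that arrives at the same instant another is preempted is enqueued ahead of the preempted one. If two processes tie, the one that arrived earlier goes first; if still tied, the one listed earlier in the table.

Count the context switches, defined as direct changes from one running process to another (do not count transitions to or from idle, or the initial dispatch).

5

Schedule: | 101 0-3 | 103 3-4 | 101 4-7 | 104 7-9 | 102 9-10 | 101 10-12 |
Completion: 101=12  102=10  103=4  104=9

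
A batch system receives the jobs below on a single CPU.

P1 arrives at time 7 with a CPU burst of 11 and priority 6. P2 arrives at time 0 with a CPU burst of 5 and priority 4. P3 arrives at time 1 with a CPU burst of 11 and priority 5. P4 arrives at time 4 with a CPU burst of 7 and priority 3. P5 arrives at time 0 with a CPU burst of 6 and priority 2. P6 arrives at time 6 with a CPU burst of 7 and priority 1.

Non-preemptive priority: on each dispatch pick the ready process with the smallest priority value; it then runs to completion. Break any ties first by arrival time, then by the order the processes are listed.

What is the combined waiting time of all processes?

Gantt: | P5 0-6 | P6 6-13 | P4 13-20 | P2 20-25 | P3 25-36 | P1 36-47 |
Completion: P1=47  P2=25  P3=36  P4=20  P5=6  P6=13
Waiting = turnaround − burst: P1=29, P2=20, P3=24, P4=9, P5=0, P6=0
Total waiting = 29 + 20 + 24 + 9 + 0 + 0 = 82

82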